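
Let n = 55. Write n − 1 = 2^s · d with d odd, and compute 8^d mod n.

2

55 − 1 = 54 = 2^1 · 27, so d = 27.
8^1 ≡ 8 (mod 55)
8^2 ≡ 8^2 = 64 ≡ 9 (mod 55)
8^4 ≡ 9^2 = 81 ≡ 26 (mod 55)
8^8 ≡ 26^2 = 676 ≡ 16 (mod 55)
8^16 ≡ 16^2 = 256 ≡ 36 (mod 55)
27 = 16 + 8 + 2 + 1 in binary powers of 2.
So 8^27 ≡ 36 · 16 · 9 · 8 ≡ 2 (mod 55).
Squaring chain: 2; never reaches −1, so base 8 is a Miller–Rabin witness that 55 is composite.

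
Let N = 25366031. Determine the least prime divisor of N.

25366031 is odd.
Digit sum 26, not divisible by 3.
Ends in 1: not divisible by 5.
7: 25366031 = 7·3623718 + 5
11: 25366031 = 11·2306002 + 9
13: 25366031 = 13·1951233 + 2
17: 25366031 = 17·1492119 + 8
19: 25366031 = 19·1335054 + 5
23: 25366031 = 23·1102870 + 21
29: 25366031 = 29·874690 + 21
31: 25366031 = 31·818259 + 2
37: 25366031 = 37·685568 + 15
41: 25366031 = 41·618683 + 28
43: 25366031 = 43·589907 + 30
47: 25366031 = 47·539702 + 37
53: 25366031 = 53·478604 + 19
59: 25366031 = 59·429932 + 43
61: 25366031 = 61·415836 + 35
67: 25366031 = 67·378597 + 32
71: 25366031 = 71·357268 + 3
73: 25366031 = 73·347479 + 64
79: 25366031 = 79·321089

79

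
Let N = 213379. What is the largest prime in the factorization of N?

213379 = 37 · 5767
5767 = 73 · 79
79 is prime.
So 213379 = 37 · 73 · 79; the largest prime factor is 79.

79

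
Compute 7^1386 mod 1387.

7^1 ≡ 7 (mod 1387)
7^2 ≡ 7^2 = 49 ≡ 49 (mod 1387)
7^4 ≡ 49^2 = 2401 ≡ 1014 (mod 1387)
7^8 ≡ 1014^2 = 1028196 ≡ 429 (mod 1387)
7^16 ≡ 429^2 = 184041 ≡ 957 (mod 1387)
7^32 ≡ 957^2 = 915849 ≡ 429 (mod 1387)
7^64 ≡ 429^2 = 184041 ≡ 957 (mod 1387)
7^128 ≡ 957^2 = 915849 ≡ 429 (mod 1387)
7^256 ≡ 429^2 = 184041 ≡ 957 (mod 1387)
7^512 ≡ 957^2 = 915849 ≡ 429 (mod 1387)
7^1024 ≡ 429^2 = 184041 ≡ 957 (mod 1387)
1386 = 1024 + 256 + 64 + 32 + 8 + 2 in binary powers of 2.
So 7^1386 ≡ 957 · 957 · 957 · 429 · 429 · 49 ≡ 1122 (mod 1387).
Since 1122 ≠ 1, base 7 is a Fermat witness: 1387 is composite.

1122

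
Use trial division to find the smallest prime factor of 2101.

11

2101 is odd.
Digit sum 4, not divisible by 3.
Ends in 1: not divisible by 5.
7: 2101 = 7·300 + 1
11: 2101 = 11·191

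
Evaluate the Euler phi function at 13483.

Factor: 13483 = 97 · 139.
φ(13483) = (97−1) · (139−1) = 96 · 138 = 13248.

13248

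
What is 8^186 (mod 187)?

8^1 ≡ 8 (mod 187)
8^2 ≡ 8^2 = 64 ≡ 64 (mod 187)
8^4 ≡ 64^2 = 4096 ≡ 169 (mod 187)
8^8 ≡ 169^2 = 28561 ≡ 137 (mod 187)
8^16 ≡ 137^2 = 18769 ≡ 69 (mod 187)
8^32 ≡ 69^2 = 4761 ≡ 86 (mod 187)
8^64 ≡ 86^2 = 7396 ≡ 103 (mod 187)
8^128 ≡ 103^2 = 10609 ≡ 137 (mod 187)
186 = 128 + 32 + 16 + 8 + 2 in binary powers of 2.
So 8^186 ≡ 137 · 86 · 69 · 137 · 64 ≡ 47 (mod 187).
Since 47 ≠ 1, base 8 is a Fermat witness: 187 is composite.

47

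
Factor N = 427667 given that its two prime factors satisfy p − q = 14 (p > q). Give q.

Since p = q + 14, we have 427667 = q(q + 14), so q² + 14q − 427667 = 0.
Discriminant: 14² + 4·427667 = 196 + 1710668 = 1710864; √1710864 = 1308.
q = (−14 + 1308)/2 = 647, and p = q + 14 = 661.
Check: 647 · 661 = 427667.

647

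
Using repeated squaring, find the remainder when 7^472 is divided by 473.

7^1 ≡ 7 (mod 473)
7^2 ≡ 7^2 = 49 ≡ 49 (mod 473)
7^4 ≡ 49^2 = 2401 ≡ 36 (mod 473)
7^8 ≡ 36^2 = 1296 ≡ 350 (mod 473)
7^16 ≡ 350^2 = 122500 ≡ 466 (mod 473)
7^32 ≡ 466^2 = 217156 ≡ 49 (mod 473)
7^64 ≡ 49^2 = 2401 ≡ 36 (mod 473)
7^128 ≡ 36^2 = 1296 ≡ 350 (mod 473)
7^256 ≡ 350^2 = 122500 ≡ 466 (mod 473)
472 = 256 + 128 + 64 + 16 + 8 in binary powers of 2.
So 7^472 ≡ 466 · 350 · 36 · 466 · 350 ≡ 423 (mod 473).
Since 423 ≠ 1, base 7 is a Fermat witness: 473 is composite.

423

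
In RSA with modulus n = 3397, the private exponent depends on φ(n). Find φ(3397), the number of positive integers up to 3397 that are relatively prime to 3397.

3276

Factor: 3397 = 43 · 79.
φ(3397) = (43−1) · (79−1) = 42 · 78 = 3276.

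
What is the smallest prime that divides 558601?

558601 is odd.
Digit sum 25, not divisible by 3.
Ends in 1: not divisible by 5.
7: 558601 = 7·79800 + 1
11: 558601 = 11·50781 + 10
13: 558601 = 13·42969 + 4
17: 558601 = 17·32858 + 15
19: 558601 = 19·29400 + 1
23: 558601 = 23·24287

23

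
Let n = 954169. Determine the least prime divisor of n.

71

954169 is odd.
Digit sum 34, not divisible by 3.
Ends in 9: not divisible by 5.
7: 954169 = 7·136309 + 6
11: 954169 = 11·86742 + 7
13: 954169 = 13·73397 + 8
17: 954169 = 17·56127 + 10
19: 954169 = 19·50219 + 8
23: 954169 = 23·41485 + 14
29: 954169 = 29·32902 + 11
31: 954169 = 31·30779 + 20
37: 954169 = 37·25788 + 13
41: 954169 = 41·23272 + 17
43: 954169 = 43·22189 + 42
47: 954169 = 47·20301 + 22
53: 954169 = 53·18003 + 10
59: 954169 = 59·16172 + 21
61: 954169 = 61·15642 + 7
67: 954169 = 67·14241 + 22
71: 954169 = 71·13439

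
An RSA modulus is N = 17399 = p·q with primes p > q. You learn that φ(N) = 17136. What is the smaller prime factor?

φ(n) = (p−1)(q−1) = n − (p+q) + 1, so p + q = 17399 − 17136 + 1 = 264.
p and q are the roots of t² − 264t + 17399 = 0.
Discriminant: 264² − 4·17399 = 69696 − 69596 = 100; √100 = 10.
q = (264 − 10)/2 = 127, p = (264 + 10)/2 = 137.
Check: 127 · 137 = 17399.

127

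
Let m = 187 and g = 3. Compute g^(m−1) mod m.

3^1 ≡ 3 (mod 187)
3^2 ≡ 3^2 = 9 ≡ 9 (mod 187)
3^4 ≡ 9^2 = 81 ≡ 81 (mod 187)
3^8 ≡ 81^2 = 6561 ≡ 16 (mod 187)
3^16 ≡ 16^2 = 256 ≡ 69 (mod 187)
3^32 ≡ 69^2 = 4761 ≡ 86 (mod 187)
3^64 ≡ 86^2 = 7396 ≡ 103 (mod 187)
3^128 ≡ 103^2 = 10609 ≡ 137 (mod 187)
186 = 128 + 32 + 16 + 8 + 2 in binary powers of 2.
So 3^186 ≡ 137 · 86 · 69 · 16 · 9 ≡ 25 (mod 187).
Since 25 ≠ 1, base 3 is a Fermat witness: 187 is composite.

25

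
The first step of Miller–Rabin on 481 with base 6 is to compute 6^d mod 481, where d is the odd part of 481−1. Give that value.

216

481 − 1 = 480 = 2^5 · 15, so d = 15.
6^1 ≡ 6 (mod 481)
6^2 ≡ 6^2 = 36 ≡ 36 (mod 481)
6^4 ≡ 36^2 = 1296 ≡ 334 (mod 481)
6^8 ≡ 334^2 = 111556 ≡ 445 (mod 481)
15 = 8 + 4 + 2 + 1 in binary powers of 2.
So 6^15 ≡ 445 · 334 · 36 · 6 ≡ 216 (mod 481).
Squaring chain: 216 → 480 → 1 → 1 → 1; reaches −1, so base 6 does not prove 481 composite.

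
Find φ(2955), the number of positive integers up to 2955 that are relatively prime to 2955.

Factor: 2955 = 3 · 5 · 197.
φ(2955) = (3−1) · (5−1) · (197−1) = 2 · 4 · 196 = 1568.

1568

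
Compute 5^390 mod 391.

325

5^1 ≡ 5 (mod 391)
5^2 ≡ 5^2 = 25 ≡ 25 (mod 391)
5^4 ≡ 25^2 = 625 ≡ 234 (mod 391)
5^8 ≡ 234^2 = 54756 ≡ 16 (mod 391)
5^16 ≡ 16^2 = 256 ≡ 256 (mod 391)
5^32 ≡ 256^2 = 65536 ≡ 239 (mod 391)
5^64 ≡ 239^2 = 57121 ≡ 35 (mod 391)
5^128 ≡ 35^2 = 1225 ≡ 52 (mod 391)
5^256 ≡ 52^2 = 2704 ≡ 358 (mod 391)
390 = 256 + 128 + 4 + 2 in binary powers of 2.
So 5^390 ≡ 358 · 52 · 234 · 25 ≡ 325 (mod 391).
Since 325 ≠ 1, base 5 is a Fermat witness: 391 is composite.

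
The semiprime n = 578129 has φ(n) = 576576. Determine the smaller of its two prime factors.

617

φ(n) = (p−1)(q−1) = n − (p+q) + 1, so p + q = 578129 − 576576 + 1 = 1554.
p and q are the roots of t² − 1554t + 578129 = 0.
Discriminant: 1554² − 4·578129 = 2414916 − 2312516 = 102400; √102400 = 320.
q = (1554 − 320)/2 = 617, p = (1554 + 320)/2 = 937.
Check: 617 · 937 = 578129.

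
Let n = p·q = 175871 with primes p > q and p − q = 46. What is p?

443

Since p = q + 46, we have 175871 = q(q + 46), so q² + 46q − 175871 = 0.
Discriminant: 46² + 4·175871 = 2116 + 703484 = 705600; √705600 = 840.
q = (−46 + 840)/2 = 397, and p = q + 46 = 443.
Check: 397 · 443 = 175871.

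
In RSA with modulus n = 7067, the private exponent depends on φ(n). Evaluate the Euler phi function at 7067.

6840

Factor: 7067 = 37 · 191.
φ(7067) = (37−1) · (191−1) = 36 · 190 = 6840.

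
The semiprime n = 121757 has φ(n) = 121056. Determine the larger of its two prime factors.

389

φ(n) = (p−1)(q−1) = n − (p+q) + 1, so p + q = 121757 − 121056 + 1 = 702.
p and q are the roots of t² − 702t + 121757 = 0.
Discriminant: 702² − 4·121757 = 492804 − 487028 = 5776; √5776 = 76.
q = (702 − 76)/2 = 313, p = (702 + 76)/2 = 389.
Check: 313 · 389 = 121757.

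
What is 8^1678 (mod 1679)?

8^1 ≡ 8 (mod 1679)
8^2 ≡ 8^2 = 64 ≡ 64 (mod 1679)
8^4 ≡ 64^2 = 4096 ≡ 738 (mod 1679)
8^8 ≡ 738^2 = 544644 ≡ 648 (mod 1679)
8^16 ≡ 648^2 = 419904 ≡ 154 (mod 1679)
8^32 ≡ 154^2 = 23716 ≡ 210 (mod 1679)
8^64 ≡ 210^2 = 44100 ≡ 446 (mod 1679)
8^128 ≡ 446^2 = 198916 ≡ 794 (mod 1679)
8^256 ≡ 794^2 = 630436 ≡ 811 (mod 1679)
8^512 ≡ 811^2 = 657721 ≡ 1232 (mod 1679)
8^1024 ≡ 1232^2 = 1517824 ≡ 8 (mod 1679)
1678 = 1024 + 512 + 128 + 8 + 4 + 2 in binary powers of 2.
So 8^1678 ≡ 8 · 1232 · 794 · 648 · 738 · 64 ≡ 519 (mod 1679).
Since 519 ≠ 1, base 8 is a Fermat witness: 1679 is composite.

519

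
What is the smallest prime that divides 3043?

17

3043 is odd.
Digit sum 10, not divisible by 3.
Ends in 3: not divisible by 5.
7: 3043 = 7·434 + 5
11: 3043 = 11·276 + 7
13: 3043 = 13·234 + 1
17: 3043 = 17·179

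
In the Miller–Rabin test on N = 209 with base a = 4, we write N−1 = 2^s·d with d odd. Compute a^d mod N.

209 − 1 = 208 = 2^4 · 13, so d = 13.
4^1 ≡ 4 (mod 209)
4^2 ≡ 4^2 = 16 ≡ 16 (mod 209)
4^4 ≡ 16^2 = 256 ≡ 47 (mod 209)
4^8 ≡ 47^2 = 2209 ≡ 119 (mod 209)
13 = 8 + 4 + 1 in binary powers of 2.
So 4^13 ≡ 119 · 47 · 4 ≡ 9 (mod 209).
Squaring chain: 9 → 81 → 82 → 36; never reaches −1, so base 4 is a Miller–Rabin witness that 209 is composite.

9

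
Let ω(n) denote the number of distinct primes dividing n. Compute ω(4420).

4420 = 2^2 · 1105
1105 = 5 · 221
221 = 13 · 17
4420 = 2^2 · 5 · 13 · 17, which has 4 distinct prime factors.

4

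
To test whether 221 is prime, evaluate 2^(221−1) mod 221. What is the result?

2^1 ≡ 2 (mod 221)
2^2 ≡ 2^2 = 4 ≡ 4 (mod 221)
2^4 ≡ 4^2 = 16 ≡ 16 (mod 221)
2^8 ≡ 16^2 = 256 ≡ 35 (mod 221)
2^16 ≡ 35^2 = 1225 ≡ 120 (mod 221)
2^32 ≡ 120^2 = 14400 ≡ 35 (mod 221)
2^64 ≡ 35^2 = 1225 ≡ 120 (mod 221)
2^128 ≡ 120^2 = 14400 ≡ 35 (mod 221)
220 = 128 + 64 + 16 + 8 + 4 in binary powers of 2.
So 2^220 ≡ 35 · 120 · 120 · 35 · 16 ≡ 16 (mod 221).
Since 16 ≠ 1, base 2 is a Fermat witness: 221 is composite.

16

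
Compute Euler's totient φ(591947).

570024

Factor: 591947 = 59 · 79 · 127.
φ(591947) = (59−1) · (79−1) · (127−1) = 58 · 78 · 126 = 570024.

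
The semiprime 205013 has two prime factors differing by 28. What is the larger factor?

467

Since p = q + 28, we have 205013 = q(q + 28), so q² + 28q − 205013 = 0.
Discriminant: 28² + 4·205013 = 784 + 820052 = 820836; √820836 = 906.
q = (−28 + 906)/2 = 439, and p = q + 28 = 467.
Check: 439 · 467 = 205013.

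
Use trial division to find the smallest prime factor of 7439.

7439 is odd.
Digit sum 23, not divisible by 3.
Ends in 9: not divisible by 5.
7: 7439 = 7·1062 + 5
11: 7439 = 11·676 + 3
13: 7439 = 13·572 + 3
17: 7439 = 17·437 + 10
19: 7439 = 19·391 + 10
23: 7439 = 23·323 + 10
29: 7439 = 29·256 + 15
31: 7439 = 31·239 + 30
37: 7439 = 37·201 + 2
41: 7439 = 41·181 + 18
43: 7439 = 43·173

43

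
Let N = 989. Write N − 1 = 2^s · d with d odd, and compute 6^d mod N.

989 − 1 = 988 = 2^2 · 247, so d = 247.
6^1 ≡ 6 (mod 989)
6^2 ≡ 6^2 = 36 ≡ 36 (mod 989)
6^4 ≡ 36^2 = 1296 ≡ 307 (mod 989)
6^8 ≡ 307^2 = 94249 ≡ 294 (mod 989)
6^16 ≡ 294^2 = 86436 ≡ 393 (mod 989)
6^32 ≡ 393^2 = 154449 ≡ 165 (mod 989)
6^64 ≡ 165^2 = 27225 ≡ 522 (mod 989)
6^128 ≡ 522^2 = 272484 ≡ 509 (mod 989)
247 = 128 + 64 + 32 + 16 + 4 + 2 + 1 in binary powers of 2.
So 6^247 ≡ 509 · 522 · 165 · 393 · 307 · 36 · 6 ≡ 393 (mod 989).
Squaring chain: 393 → 165; never reaches −1, so base 6 is a Miller–Rabin witness that 989 is composite.

393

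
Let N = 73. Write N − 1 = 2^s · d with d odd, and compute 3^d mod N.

46

73 − 1 = 72 = 2^3 · 9, so d = 9.
3^1 ≡ 3 (mod 73)
3^2 ≡ 3^2 = 9 ≡ 9 (mod 73)
3^4 ≡ 9^2 = 81 ≡ 8 (mod 73)
3^8 ≡ 8^2 = 64 ≡ 64 (mod 73)
9 = 8 + 1 in binary powers of 2.
So 3^9 ≡ 64 · 3 ≡ 46 (mod 73).
Squaring chain: 46 → 72 → 1; reaches −1, so base 3 does not prove 73 composite.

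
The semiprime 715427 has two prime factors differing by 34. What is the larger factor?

863

Since p = q + 34, we have 715427 = q(q + 34), so q² + 34q − 715427 = 0.
Discriminant: 34² + 4·715427 = 1156 + 2861708 = 2862864; √2862864 = 1692.
q = (−34 + 1692)/2 = 829, and p = q + 34 = 863.
Check: 829 · 863 = 715427.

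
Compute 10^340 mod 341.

10^1 ≡ 10 (mod 341)
10^2 ≡ 10^2 = 100 ≡ 100 (mod 341)
10^4 ≡ 100^2 = 10000 ≡ 111 (mod 341)
10^8 ≡ 111^2 = 12321 ≡ 45 (mod 341)
10^16 ≡ 45^2 = 2025 ≡ 320 (mod 341)
10^32 ≡ 320^2 = 102400 ≡ 100 (mod 341)
10^64 ≡ 100^2 = 10000 ≡ 111 (mod 341)
10^128 ≡ 111^2 = 12321 ≡ 45 (mod 341)
10^256 ≡ 45^2 = 2025 ≡ 320 (mod 341)
340 = 256 + 64 + 16 + 4 in binary powers of 2.
So 10^340 ≡ 320 · 111 · 320 · 111 ≡ 67 (mod 341).
Since 67 ≠ 1, base 10 is a Fermat witness: 341 is composite.

67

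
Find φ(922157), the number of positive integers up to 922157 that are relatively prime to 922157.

882000

Factor: 922157 = 31 · 151 · 197.
φ(922157) = (31−1) · (151−1) · (197−1) = 30 · 150 · 196 = 882000.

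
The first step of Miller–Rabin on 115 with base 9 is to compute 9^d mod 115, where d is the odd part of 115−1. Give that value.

115 − 1 = 114 = 2^1 · 57, so d = 57.
9^1 ≡ 9 (mod 115)
9^2 ≡ 9^2 = 81 ≡ 81 (mod 115)
9^4 ≡ 81^2 = 6561 ≡ 6 (mod 115)
9^8 ≡ 6^2 = 36 ≡ 36 (mod 115)
9^16 ≡ 36^2 = 1296 ≡ 31 (mod 115)
9^32 ≡ 31^2 = 961 ≡ 41 (mod 115)
57 = 32 + 16 + 8 + 1 in binary powers of 2.
So 9^57 ≡ 41 · 31 · 36 · 9 ≡ 104 (mod 115).
Squaring chain: 104; never reaches −1, so base 9 is a Miller–Rabin witness that 115 is composite.

104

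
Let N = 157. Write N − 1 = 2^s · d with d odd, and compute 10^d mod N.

157 − 1 = 156 = 2^2 · 39, so d = 39.
10^1 ≡ 10 (mod 157)
10^2 ≡ 10^2 = 100 ≡ 100 (mod 157)
10^4 ≡ 100^2 = 10000 ≡ 109 (mod 157)
10^8 ≡ 109^2 = 11881 ≡ 106 (mod 157)
10^16 ≡ 106^2 = 11236 ≡ 89 (mod 157)
10^32 ≡ 89^2 = 7921 ≡ 71 (mod 157)
39 = 32 + 4 + 2 + 1 in binary powers of 2.
So 10^39 ≡ 71 · 109 · 100 · 10 ≡ 156 (mod 157).
Since 10^d ≡ 156 (mod 157), base 10 does not prove 157 composite.

156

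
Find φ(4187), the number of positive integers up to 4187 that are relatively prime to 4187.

4056

Factor: 4187 = 53 · 79.
φ(4187) = (53−1) · (79−1) = 52 · 78 = 4056.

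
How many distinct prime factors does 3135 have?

4

3135 = 3 · 1045
1045 = 5 · 209
209 = 11 · 19
3135 = 3 · 5 · 11 · 19, which has 4 distinct prime factors.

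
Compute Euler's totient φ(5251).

Factor: 5251 = 59 · 89.
φ(5251) = (59−1) · (89−1) = 58 · 88 = 5104.

5104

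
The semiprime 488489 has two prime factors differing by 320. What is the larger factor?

Since p = q + 320, we have 488489 = q(q + 320), so q² + 320q − 488489 = 0.
Discriminant: 320² + 4·488489 = 102400 + 1953956 = 2056356; √2056356 = 1434.
q = (−320 + 1434)/2 = 557, and p = q + 320 = 877.
Check: 557 · 877 = 488489.

877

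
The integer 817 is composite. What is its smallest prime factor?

19

817 is odd.
Digit sum 16, not divisible by 3.
Ends in 7: not divisible by 5.
7: 817 = 7·116 + 5
11: 817 = 11·74 + 3
13: 817 = 13·62 + 11
17: 817 = 17·48 + 1
19: 817 = 19·43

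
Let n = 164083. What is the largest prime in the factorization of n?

164083 = 31 · 5293
5293 = 67 · 79
79 is prime.
So 164083 = 31 · 67 · 79; the largest prime factor is 79.

79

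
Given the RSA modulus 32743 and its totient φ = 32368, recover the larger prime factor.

239

φ(n) = (p−1)(q−1) = n − (p+q) + 1, so p + q = 32743 − 32368 + 1 = 376.
p and q are the roots of t² − 376t + 32743 = 0.
Discriminant: 376² − 4·32743 = 141376 − 130972 = 10404; √10404 = 102.
q = (376 − 102)/2 = 137, p = (376 + 102)/2 = 239.
Check: 137 · 239 = 32743.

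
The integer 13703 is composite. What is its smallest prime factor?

71

13703 is odd.
Digit sum 14, not divisible by 3.
Ends in 3: not divisible by 5.
7: 13703 = 7·1957 + 4
11: 13703 = 11·1245 + 8
13: 13703 = 13·1054 + 1
17: 13703 = 17·806 + 1
19: 13703 = 19·721 + 4
23: 13703 = 23·595 + 18
29: 13703 = 29·472 + 15
31: 13703 = 31·442 + 1
37: 13703 = 37·370 + 13
41: 13703 = 41·334 + 9
43: 13703 = 43·318 + 29
47: 13703 = 47·291 + 26
53: 13703 = 53·258 + 29
59: 13703 = 59·232 + 15
61: 13703 = 61·224 + 39
67: 13703 = 67·204 + 35
71: 13703 = 71·193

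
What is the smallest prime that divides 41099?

41099 is odd.
Digit sum 23, not divisible by 3.
Ends in 9: not divisible by 5.
7: 41099 = 7·5871 + 2
11: 41099 = 11·3736 + 3
13: 41099 = 13·3161 + 6
17: 41099 = 17·2417 + 10
19: 41099 = 19·2163 + 2
23: 41099 = 23·1786 + 21
29: 41099 = 29·1417 + 6
31: 41099 = 31·1325 + 24
37: 41099 = 37·1110 + 29
41: 41099 = 41·1002 + 17
43: 41099 = 43·955 + 34
47: 41099 = 47·874 + 21
53: 41099 = 53·775 + 24
59: 41099 = 59·696 + 35
61: 41099 = 61·673 + 46
67: 41099 = 67·613 + 28
71: 41099 = 71·578 + 61
73: 41099 = 73·563

73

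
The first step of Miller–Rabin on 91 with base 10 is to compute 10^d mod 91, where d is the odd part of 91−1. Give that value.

90

91 − 1 = 90 = 2^1 · 45, so d = 45.
10^1 ≡ 10 (mod 91)
10^2 ≡ 10^2 = 100 ≡ 9 (mod 91)
10^4 ≡ 9^2 = 81 ≡ 81 (mod 91)
10^8 ≡ 81^2 = 6561 ≡ 9 (mod 91)
10^16 ≡ 9^2 = 81 ≡ 81 (mod 91)
10^32 ≡ 81^2 = 6561 ≡ 9 (mod 91)
45 = 32 + 8 + 4 + 1 in binary powers of 2.
So 10^45 ≡ 9 · 9 · 81 · 10 ≡ 90 (mod 91).
Since 10^d ≡ 90 (mod 91), base 10 does not prove 91 composite.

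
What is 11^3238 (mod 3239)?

3013

11^1 ≡ 11 (mod 3239)
11^2 ≡ 11^2 = 121 ≡ 121 (mod 3239)
11^4 ≡ 121^2 = 14641 ≡ 1685 (mod 3239)
11^8 ≡ 1685^2 = 2839225 ≡ 1861 (mod 3239)
11^16 ≡ 1861^2 = 3463321 ≡ 830 (mod 3239)
11^32 ≡ 830^2 = 688900 ≡ 2232 (mod 3239)
11^64 ≡ 2232^2 = 4981824 ≡ 242 (mod 3239)
11^128 ≡ 242^2 = 58564 ≡ 262 (mod 3239)
11^256 ≡ 262^2 = 68644 ≡ 625 (mod 3239)
11^512 ≡ 625^2 = 390625 ≡ 1945 (mod 3239)
11^1024 ≡ 1945^2 = 3783025 ≡ 3112 (mod 3239)
11^2048 ≡ 3112^2 = 9684544 ≡ 3173 (mod 3239)
3238 = 2048 + 1024 + 128 + 32 + 4 + 2 in binary powers of 2.
So 11^3238 ≡ 3173 · 3112 · 262 · 2232 · 1685 · 121 ≡ 3013 (mod 3239).
Since 3013 ≠ 1, base 11 is a Fermat witness: 3239 is composite.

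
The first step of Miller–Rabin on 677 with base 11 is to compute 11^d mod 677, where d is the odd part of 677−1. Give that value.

651

677 − 1 = 676 = 2^2 · 169, so d = 169.
11^1 ≡ 11 (mod 677)
11^2 ≡ 11^2 = 121 ≡ 121 (mod 677)
11^4 ≡ 121^2 = 14641 ≡ 424 (mod 677)
11^8 ≡ 424^2 = 179776 ≡ 371 (mod 677)
11^16 ≡ 371^2 = 137641 ≡ 210 (mod 677)
11^32 ≡ 210^2 = 44100 ≡ 95 (mod 677)
11^64 ≡ 95^2 = 9025 ≡ 224 (mod 677)
11^128 ≡ 224^2 = 50176 ≡ 78 (mod 677)
169 = 128 + 32 + 8 + 1 in binary powers of 2.
So 11^169 ≡ 78 · 95 · 371 · 11 ≡ 651 (mod 677).
Squaring chain: 651 → 676; reaches −1, so base 11 does not prove 677 composite.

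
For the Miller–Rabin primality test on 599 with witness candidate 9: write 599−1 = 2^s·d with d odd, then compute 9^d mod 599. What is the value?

1

599 − 1 = 598 = 2^1 · 299, so d = 299.
9^1 ≡ 9 (mod 599)
9^2 ≡ 9^2 = 81 ≡ 81 (mod 599)
9^4 ≡ 81^2 = 6561 ≡ 571 (mod 599)
9^8 ≡ 571^2 = 326041 ≡ 185 (mod 599)
9^16 ≡ 185^2 = 34225 ≡ 82 (mod 599)
9^32 ≡ 82^2 = 6724 ≡ 135 (mod 599)
9^64 ≡ 135^2 = 18225 ≡ 255 (mod 599)
9^128 ≡ 255^2 = 65025 ≡ 333 (mod 599)
9^256 ≡ 333^2 = 110889 ≡ 74 (mod 599)
299 = 256 + 32 + 8 + 2 + 1 in binary powers of 2.
So 9^299 ≡ 74 · 135 · 185 · 81 · 9 ≡ 1 (mod 599).
Since 9^d ≡ 1 (mod 599), base 9 does not prove 599 composite.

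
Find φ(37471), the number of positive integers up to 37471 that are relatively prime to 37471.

31200

Factor: 37471 = 7 · 53 · 101.
φ(37471) = (7−1) · (53−1) · (101−1) = 6 · 52 · 100 = 31200.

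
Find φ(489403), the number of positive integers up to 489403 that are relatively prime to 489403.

470400

Factor: 489403 = 61 · 71 · 113.
φ(489403) = (61−1) · (71−1) · (113−1) = 60 · 70 · 112 = 470400.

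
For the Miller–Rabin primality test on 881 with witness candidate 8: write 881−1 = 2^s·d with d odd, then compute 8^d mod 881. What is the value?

1

881 − 1 = 880 = 2^4 · 55, so d = 55.
8^1 ≡ 8 (mod 881)
8^2 ≡ 8^2 = 64 ≡ 64 (mod 881)
8^4 ≡ 64^2 = 4096 ≡ 572 (mod 881)
8^8 ≡ 572^2 = 327184 ≡ 333 (mod 881)
8^16 ≡ 333^2 = 110889 ≡ 764 (mod 881)
8^32 ≡ 764^2 = 583696 ≡ 474 (mod 881)
55 = 32 + 16 + 4 + 2 + 1 in binary powers of 2.
So 8^55 ≡ 474 · 764 · 572 · 64 · 8 ≡ 1 (mod 881).
Since 8^d ≡ 1 (mod 881), base 8 does not prove 881 composite.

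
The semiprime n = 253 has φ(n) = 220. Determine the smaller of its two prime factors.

φ(n) = (p−1)(q−1) = n − (p+q) + 1, so p + q = 253 − 220 + 1 = 34.
p and q are the roots of t² − 34t + 253 = 0.
Discriminant: 34² − 4·253 = 1156 − 1012 = 144; √144 = 12.
q = (34 − 12)/2 = 11, p = (34 + 12)/2 = 23.
Check: 11 · 23 = 253.

11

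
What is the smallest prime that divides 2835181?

2835181 is odd.
Digit sum 28, not divisible by 3.
Ends in 1: not divisible by 5.
7: 2835181 = 7·405025 + 6
11: 2835181 = 11·257743 + 8
13: 2835181 = 13·218090 + 11
17: 2835181 = 17·166775 + 6
19: 2835181 = 19·149220 + 1
23: 2835181 = 23·123268 + 17
29: 2835181 = 29·97764 + 25
31: 2835181 = 31·91457 + 14
37: 2835181 = 37·76626 + 19
41: 2835181 = 41·69150 + 31
43: 2835181 = 43·65934 + 19
47: 2835181 = 47·60323

47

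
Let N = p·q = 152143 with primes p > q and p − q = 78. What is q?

Since p = q + 78, we have 152143 = q(q + 78), so q² + 78q − 152143 = 0.
Discriminant: 78² + 4·152143 = 6084 + 608572 = 614656; √614656 = 784.
q = (−78 + 784)/2 = 353, and p = q + 78 = 431.
Check: 353 · 431 = 152143.

353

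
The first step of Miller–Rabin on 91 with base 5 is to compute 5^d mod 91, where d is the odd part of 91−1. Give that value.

83

91 − 1 = 90 = 2^1 · 45, so d = 45.
5^1 ≡ 5 (mod 91)
5^2 ≡ 5^2 = 25 ≡ 25 (mod 91)
5^4 ≡ 25^2 = 625 ≡ 79 (mod 91)
5^8 ≡ 79^2 = 6241 ≡ 53 (mod 91)
5^16 ≡ 53^2 = 2809 ≡ 79 (mod 91)
5^32 ≡ 79^2 = 6241 ≡ 53 (mod 91)
45 = 32 + 8 + 4 + 1 in binary powers of 2.
So 5^45 ≡ 53 · 53 · 79 · 5 ≡ 83 (mod 91).
Squaring chain: 83; never reaches −1, so base 5 is a Miller–Rabin witness that 91 is composite.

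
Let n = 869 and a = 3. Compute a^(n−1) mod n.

115

3^1 ≡ 3 (mod 869)
3^2 ≡ 3^2 = 9 ≡ 9 (mod 869)
3^4 ≡ 9^2 = 81 ≡ 81 (mod 869)
3^8 ≡ 81^2 = 6561 ≡ 478 (mod 869)
3^16 ≡ 478^2 = 228484 ≡ 806 (mod 869)
3^32 ≡ 806^2 = 649636 ≡ 493 (mod 869)
3^64 ≡ 493^2 = 243049 ≡ 598 (mod 869)
3^128 ≡ 598^2 = 357604 ≡ 445 (mod 869)
3^256 ≡ 445^2 = 198025 ≡ 762 (mod 869)
3^512 ≡ 762^2 = 580644 ≡ 152 (mod 869)
868 = 512 + 256 + 64 + 32 + 4 in binary powers of 2.
So 3^868 ≡ 152 · 762 · 598 · 493 · 81 ≡ 115 (mod 869).
Since 115 ≠ 1, base 3 is a Fermat witness: 869 is composite.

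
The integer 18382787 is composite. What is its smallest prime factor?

73

18382787 is odd.
Digit sum 44, not divisible by 3.
Ends in 7: not divisible by 5.
7: 18382787 = 7·2626112 + 3
11: 18382787 = 11·1671162 + 5
13: 18382787 = 13·1414060 + 7
17: 18382787 = 17·1081340 + 7
19: 18382787 = 19·967515 + 2
23: 18382787 = 23·799251 + 14
29: 18382787 = 29·633889 + 6
31: 18382787 = 31·592993 + 4
37: 18382787 = 37·496832 + 3
41: 18382787 = 41·448360 + 27
43: 18382787 = 43·427506 + 29
47: 18382787 = 47·391123 + 6
53: 18382787 = 53·346845 + 2
59: 18382787 = 59·311572 + 39
61: 18382787 = 61·301357 + 10
67: 18382787 = 67·274369 + 64
71: 18382787 = 71·258912 + 35
73: 18382787 = 73·251819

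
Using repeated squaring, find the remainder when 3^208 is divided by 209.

16

3^1 ≡ 3 (mod 209)
3^2 ≡ 3^2 = 9 ≡ 9 (mod 209)
3^4 ≡ 9^2 = 81 ≡ 81 (mod 209)
3^8 ≡ 81^2 = 6561 ≡ 82 (mod 209)
3^16 ≡ 82^2 = 6724 ≡ 36 (mod 209)
3^32 ≡ 36^2 = 1296 ≡ 42 (mod 209)
3^64 ≡ 42^2 = 1764 ≡ 92 (mod 209)
3^128 ≡ 92^2 = 8464 ≡ 104 (mod 209)
208 = 128 + 64 + 16 in binary powers of 2.
So 3^208 ≡ 104 · 92 · 36 ≡ 16 (mod 209).
Since 16 ≠ 1, base 3 is a Fermat witness: 209 is composite.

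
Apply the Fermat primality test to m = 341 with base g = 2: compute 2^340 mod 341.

1

2^1 ≡ 2 (mod 341)
2^2 ≡ 2^2 = 4 ≡ 4 (mod 341)
2^4 ≡ 4^2 = 16 ≡ 16 (mod 341)
2^8 ≡ 16^2 = 256 ≡ 256 (mod 341)
2^16 ≡ 256^2 = 65536 ≡ 64 (mod 341)
2^32 ≡ 64^2 = 4096 ≡ 4 (mod 341)
2^64 ≡ 4^2 = 16 ≡ 16 (mod 341)
2^128 ≡ 16^2 = 256 ≡ 256 (mod 341)
2^256 ≡ 256^2 = 65536 ≡ 64 (mod 341)
340 = 256 + 64 + 16 + 4 in binary powers of 2.
So 2^340 ≡ 64 · 16 · 64 · 16 ≡ 1 (mod 341).
Since the result is 1, base 2 gives no evidence that 341 is composite.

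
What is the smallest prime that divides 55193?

55193 is odd.
Digit sum 23, not divisible by 3.
Ends in 3: not divisible by 5.
7: 55193 = 7·7884 + 5
11: 55193 = 11·5017 + 6
13: 55193 = 13·4245 + 8
17: 55193 = 17·3246 + 11
19: 55193 = 19·2904 + 17
23: 55193 = 23·2399 + 16
29: 55193 = 29·1903 + 6
31: 55193 = 31·1780 + 13
37: 55193 = 37·1491 + 26
41: 55193 = 41·1346 + 7
43: 55193 = 43·1283 + 24
47: 55193 = 47·1174 + 15
53: 55193 = 53·1041 + 20
59: 55193 = 59·935 + 28
61: 55193 = 61·904 + 49
67: 55193 = 67·823 + 52
71: 55193 = 71·777 + 26
73: 55193 = 73·756 + 5
79: 55193 = 79·698 + 51
83: 55193 = 83·664 + 81
89: 55193 = 89·620 + 13
97: 55193 = 97·569

97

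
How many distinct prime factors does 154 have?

3

154 = 2 · 77
77 = 7 · 11
154 = 2 · 7 · 11, which has 3 distinct prime factors.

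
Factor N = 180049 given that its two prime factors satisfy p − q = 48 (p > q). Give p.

449

Since p = q + 48, we have 180049 = q(q + 48), so q² + 48q − 180049 = 0.
Discriminant: 48² + 4·180049 = 2304 + 720196 = 722500; √722500 = 850.
q = (−48 + 850)/2 = 401, and p = q + 48 = 449.
Check: 401 · 449 = 180049.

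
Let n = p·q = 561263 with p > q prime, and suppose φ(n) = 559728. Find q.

φ(n) = (p−1)(q−1) = n − (p+q) + 1, so p + q = 561263 − 559728 + 1 = 1536.
p and q are the roots of t² − 1536t + 561263 = 0.
Discriminant: 1536² − 4·561263 = 2359296 − 2245052 = 114244; √114244 = 338.
q = (1536 − 338)/2 = 599, p = (1536 + 338)/2 = 937.
Check: 599 · 937 = 561263.

599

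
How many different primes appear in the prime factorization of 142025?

142025 = 5^2 · 5681
5681 = 13 · 437
437 = 19 · 23
142025 = 5^2 · 13 · 19 · 23, which has 4 distinct prime factors.

4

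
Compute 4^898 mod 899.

4^1 ≡ 4 (mod 899)
4^2 ≡ 4^2 = 16 ≡ 16 (mod 899)
4^4 ≡ 16^2 = 256 ≡ 256 (mod 899)
4^8 ≡ 256^2 = 65536 ≡ 808 (mod 899)
4^16 ≡ 808^2 = 652864 ≡ 190 (mod 899)
4^32 ≡ 190^2 = 36100 ≡ 140 (mod 899)
4^64 ≡ 140^2 = 19600 ≡ 721 (mod 899)
4^128 ≡ 721^2 = 519841 ≡ 219 (mod 899)
4^256 ≡ 219^2 = 47961 ≡ 314 (mod 899)
4^512 ≡ 314^2 = 98596 ≡ 605 (mod 899)
898 = 512 + 256 + 128 + 2 in binary powers of 2.
So 4^898 ≡ 605 · 314 · 219 · 16 ≡ 219 (mod 899).
Since 219 ≠ 1, base 4 is a Fermat witness: 899 is composite.

219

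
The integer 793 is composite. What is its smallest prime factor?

13

793 is odd.
Digit sum 19, not divisible by 3.
Ends in 3: not divisible by 5.
7: 793 = 7·113 + 2
11: 793 = 11·72 + 1
13: 793 = 13·61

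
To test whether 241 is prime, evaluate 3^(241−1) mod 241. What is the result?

1

3^1 ≡ 3 (mod 241)
3^2 ≡ 3^2 = 9 ≡ 9 (mod 241)
3^4 ≡ 9^2 = 81 ≡ 81 (mod 241)
3^8 ≡ 81^2 = 6561 ≡ 54 (mod 241)
3^16 ≡ 54^2 = 2916 ≡ 24 (mod 241)
3^32 ≡ 24^2 = 576 ≡ 94 (mod 241)
3^64 ≡ 94^2 = 8836 ≡ 160 (mod 241)
3^128 ≡ 160^2 = 25600 ≡ 54 (mod 241)
240 = 128 + 64 + 32 + 16 in binary powers of 2.
So 3^240 ≡ 54 · 160 · 94 · 24 ≡ 1 (mod 241).
Since the result is 1, base 3 gives no evidence that 241 is composite.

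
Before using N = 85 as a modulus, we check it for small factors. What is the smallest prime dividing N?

85 is odd.
Digit sum 13, not divisible by 3.
Ends in 5: divisible by 5.

5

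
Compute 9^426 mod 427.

253

9^1 ≡ 9 (mod 427)
9^2 ≡ 9^2 = 81 ≡ 81 (mod 427)
9^4 ≡ 81^2 = 6561 ≡ 156 (mod 427)
9^8 ≡ 156^2 = 24336 ≡ 424 (mod 427)
9^16 ≡ 424^2 = 179776 ≡ 9 (mod 427)
9^32 ≡ 9^2 = 81 ≡ 81 (mod 427)
9^64 ≡ 81^2 = 6561 ≡ 156 (mod 427)
9^128 ≡ 156^2 = 24336 ≡ 424 (mod 427)
9^256 ≡ 424^2 = 179776 ≡ 9 (mod 427)
426 = 256 + 128 + 32 + 8 + 2 in binary powers of 2.
So 9^426 ≡ 9 · 424 · 81 · 424 · 81 ≡ 253 (mod 427).
Since 253 ≠ 1, base 9 is a Fermat witness: 427 is composite.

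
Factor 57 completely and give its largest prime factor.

57 = 3 · 19
19 is prime.
So 57 = 3 · 19; the largest prime factor is 19.

19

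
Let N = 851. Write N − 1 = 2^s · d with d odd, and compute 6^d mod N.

302

851 − 1 = 850 = 2^1 · 425, so d = 425.
6^1 ≡ 6 (mod 851)
6^2 ≡ 6^2 = 36 ≡ 36 (mod 851)
6^4 ≡ 36^2 = 1296 ≡ 445 (mod 851)
6^8 ≡ 445^2 = 198025 ≡ 593 (mod 851)
6^16 ≡ 593^2 = 351649 ≡ 186 (mod 851)
6^32 ≡ 186^2 = 34596 ≡ 556 (mod 851)
6^64 ≡ 556^2 = 309136 ≡ 223 (mod 851)
6^128 ≡ 223^2 = 49729 ≡ 371 (mod 851)
6^256 ≡ 371^2 = 137641 ≡ 630 (mod 851)
425 = 256 + 128 + 32 + 8 + 1 in binary powers of 2.
So 6^425 ≡ 630 · 371 · 556 · 593 · 6 ≡ 302 (mod 851).
Squaring chain: 302; never reaches −1, so base 6 is a Miller–Rabin witness that 851 is composite.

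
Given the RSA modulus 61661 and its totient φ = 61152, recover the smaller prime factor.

197

φ(n) = (p−1)(q−1) = n − (p+q) + 1, so p + q = 61661 − 61152 + 1 = 510.
p and q are the roots of t² − 510t + 61661 = 0.
Discriminant: 510² − 4·61661 = 260100 − 246644 = 13456; √13456 = 116.
q = (510 − 116)/2 = 197, p = (510 + 116)/2 = 313.
Check: 197 · 313 = 61661.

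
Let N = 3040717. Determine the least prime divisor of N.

3040717 is odd.
Digit sum 22, not divisible by 3.
Ends in 7: not divisible by 5.
7: 3040717 = 7·434388 + 1
11: 3040717 = 11·276428 + 9
13: 3040717 = 13·233901 + 4
17: 3040717 = 17·178865 + 12
19: 3040717 = 19·160037 + 14
23: 3040717 = 23·132205 + 2
29: 3040717 = 29·104852 + 9
31: 3040717 = 31·98087 + 20
37: 3040717 = 37·82181 + 20
41: 3040717 = 41·74163 + 34
43: 3040717 = 43·70714 + 15
47: 3040717 = 47·64696 + 5
53: 3040717 = 53·57372 + 1
59: 3040717 = 59·51537 + 34
61: 3040717 = 61·49847 + 50
67: 3040717 = 67·45383 + 56
71: 3040717 = 71·42827

71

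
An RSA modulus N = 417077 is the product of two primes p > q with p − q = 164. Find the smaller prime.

569

Since p = q + 164, we have 417077 = q(q + 164), so q² + 164q − 417077 = 0.
Discriminant: 164² + 4·417077 = 26896 + 1668308 = 1695204; √1695204 = 1302.
q = (−164 + 1302)/2 = 569, and p = q + 164 = 733.
Check: 569 · 733 = 417077.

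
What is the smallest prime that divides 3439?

3439 is odd.
Digit sum 19, not divisible by 3.
Ends in 9: not divisible by 5.
7: 3439 = 7·491 + 2
11: 3439 = 11·312 + 7
13: 3439 = 13·264 + 7
17: 3439 = 17·202 + 5
19: 3439 = 19·181

19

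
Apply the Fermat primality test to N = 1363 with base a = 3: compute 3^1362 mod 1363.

760

3^1 ≡ 3 (mod 1363)
3^2 ≡ 3^2 = 9 ≡ 9 (mod 1363)
3^4 ≡ 9^2 = 81 ≡ 81 (mod 1363)
3^8 ≡ 81^2 = 6561 ≡ 1109 (mod 1363)
3^16 ≡ 1109^2 = 1229881 ≡ 455 (mod 1363)
3^32 ≡ 455^2 = 207025 ≡ 1212 (mod 1363)
3^64 ≡ 1212^2 = 1468944 ≡ 993 (mod 1363)
3^128 ≡ 993^2 = 986049 ≡ 600 (mod 1363)
3^256 ≡ 600^2 = 360000 ≡ 168 (mod 1363)
3^512 ≡ 168^2 = 28224 ≡ 964 (mod 1363)
3^1024 ≡ 964^2 = 929296 ≡ 1093 (mod 1363)
1362 = 1024 + 256 + 64 + 16 + 2 in binary powers of 2.
So 3^1362 ≡ 1093 · 168 · 993 · 455 · 9 ≡ 760 (mod 1363).
Since 760 ≠ 1, base 3 is a Fermat witness: 1363 is composite.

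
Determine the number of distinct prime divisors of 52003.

4

52003 = 7 · 7429
7429 = 17 · 437
437 = 19 · 23
52003 = 7 · 17 · 19 · 23, which has 4 distinct prime factors.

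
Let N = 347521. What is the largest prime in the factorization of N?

347521 = 53 · 6557
6557 = 79 · 83
83 is prime.
So 347521 = 53 · 79 · 83; the largest prime factor is 83.

83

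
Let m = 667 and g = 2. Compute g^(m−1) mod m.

2^1 ≡ 2 (mod 667)
2^2 ≡ 2^2 = 4 ≡ 4 (mod 667)
2^4 ≡ 4^2 = 16 ≡ 16 (mod 667)
2^8 ≡ 16^2 = 256 ≡ 256 (mod 667)
2^16 ≡ 256^2 = 65536 ≡ 170 (mod 667)
2^32 ≡ 170^2 = 28900 ≡ 219 (mod 667)
2^64 ≡ 219^2 = 47961 ≡ 604 (mod 667)
2^128 ≡ 604^2 = 364816 ≡ 634 (mod 667)
2^256 ≡ 634^2 = 401956 ≡ 422 (mod 667)
2^512 ≡ 422^2 = 178084 ≡ 662 (mod 667)
666 = 512 + 128 + 16 + 8 + 2 in binary powers of 2.
So 2^666 ≡ 662 · 634 · 170 · 256 · 4 ≡ 179 (mod 667).
Since 179 ≠ 1, base 2 is a Fermat witness: 667 is composite.

179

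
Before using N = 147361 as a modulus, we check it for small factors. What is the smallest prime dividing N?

147361 is odd.
Digit sum 22, not divisible by 3.
Ends in 1: not divisible by 5.
7: 147361 = 7·21051 + 4
11: 147361 = 11·13396 + 5
13: 147361 = 13·11335 + 6
17: 147361 = 17·8668 + 5
19: 147361 = 19·7755 + 16
23: 147361 = 23·6407

23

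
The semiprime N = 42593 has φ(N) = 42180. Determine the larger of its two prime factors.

223

φ(n) = (p−1)(q−1) = n − (p+q) + 1, so p + q = 42593 − 42180 + 1 = 414.
p and q are the roots of t² − 414t + 42593 = 0.
Discriminant: 414² − 4·42593 = 171396 − 170372 = 1024; √1024 = 32.
q = (414 − 32)/2 = 191, p = (414 + 32)/2 = 223.
Check: 191 · 223 = 42593.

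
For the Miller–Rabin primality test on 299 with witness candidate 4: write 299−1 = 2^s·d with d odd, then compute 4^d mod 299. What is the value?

140

299 − 1 = 298 = 2^1 · 149, so d = 149.
4^1 ≡ 4 (mod 299)
4^2 ≡ 4^2 = 16 ≡ 16 (mod 299)
4^4 ≡ 16^2 = 256 ≡ 256 (mod 299)
4^8 ≡ 256^2 = 65536 ≡ 55 (mod 299)
4^16 ≡ 55^2 = 3025 ≡ 35 (mod 299)
4^32 ≡ 35^2 = 1225 ≡ 29 (mod 299)
4^64 ≡ 29^2 = 841 ≡ 243 (mod 299)
4^128 ≡ 243^2 = 59049 ≡ 146 (mod 299)
149 = 128 + 16 + 4 + 1 in binary powers of 2.
So 4^149 ≡ 146 · 35 · 256 · 4 ≡ 140 (mod 299).
Squaring chain: 140; never reaches −1, so base 4 is a Miller–Rabin witness that 299 is composite.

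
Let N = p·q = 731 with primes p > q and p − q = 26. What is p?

Since p = q + 26, we have 731 = q(q + 26), so q² + 26q − 731 = 0.
Discriminant: 26² + 4·731 = 676 + 2924 = 3600; √3600 = 60.
q = (−26 + 60)/2 = 17, and p = q + 26 = 43.
Check: 17 · 43 = 731.

43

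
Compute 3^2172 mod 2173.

122

3^1 ≡ 3 (mod 2173)
3^2 ≡ 3^2 = 9 ≡ 9 (mod 2173)
3^4 ≡ 9^2 = 81 ≡ 81 (mod 2173)
3^8 ≡ 81^2 = 6561 ≡ 42 (mod 2173)
3^16 ≡ 42^2 = 1764 ≡ 1764 (mod 2173)
3^32 ≡ 1764^2 = 3111696 ≡ 2133 (mod 2173)
3^64 ≡ 2133^2 = 4549689 ≡ 1600 (mod 2173)
3^128 ≡ 1600^2 = 2560000 ≡ 206 (mod 2173)
3^256 ≡ 206^2 = 42436 ≡ 1149 (mod 2173)
3^512 ≡ 1149^2 = 1320201 ≡ 1190 (mod 2173)
3^1024 ≡ 1190^2 = 1416100 ≡ 1477 (mod 2173)
3^2048 ≡ 1477^2 = 2181529 ≡ 2010 (mod 2173)
2172 = 2048 + 64 + 32 + 16 + 8 + 4 in binary powers of 2.
So 3^2172 ≡ 2010 · 1600 · 2133 · 1764 · 42 · 81 ≡ 122 (mod 2173).
Since 122 ≠ 1, base 3 is a Fermat witness: 2173 is composite.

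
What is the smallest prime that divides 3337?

3337 is odd.
Digit sum 16, not divisible by 3.
Ends in 7: not divisible by 5.
7: 3337 = 7·476 + 5
11: 3337 = 11·303 + 4
13: 3337 = 13·256 + 9
17: 3337 = 17·196 + 5
19: 3337 = 19·175 + 12
23: 3337 = 23·145 + 2
29: 3337 = 29·115 + 2
31: 3337 = 31·107 + 20
37: 3337 = 37·90 + 7
41: 3337 = 41·81 + 16
43: 3337 = 43·77 + 26
47: 3337 = 47·71

47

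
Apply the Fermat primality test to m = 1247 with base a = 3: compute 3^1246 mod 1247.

3^1 ≡ 3 (mod 1247)
3^2 ≡ 3^2 = 9 ≡ 9 (mod 1247)
3^4 ≡ 9^2 = 81 ≡ 81 (mod 1247)
3^8 ≡ 81^2 = 6561 ≡ 326 (mod 1247)
3^16 ≡ 326^2 = 106276 ≡ 281 (mod 1247)
3^32 ≡ 281^2 = 78961 ≡ 400 (mod 1247)
3^64 ≡ 400^2 = 160000 ≡ 384 (mod 1247)
3^128 ≡ 384^2 = 147456 ≡ 310 (mod 1247)
3^256 ≡ 310^2 = 96100 ≡ 81 (mod 1247)
3^512 ≡ 81^2 = 6561 ≡ 326 (mod 1247)
3^1024 ≡ 326^2 = 106276 ≡ 281 (mod 1247)
1246 = 1024 + 128 + 64 + 16 + 8 + 4 + 2 in binary powers of 2.
So 3^1246 ≡ 281 · 310 · 384 · 281 · 326 · 81 · 9 ≡ 608 (mod 1247).
Since 608 ≠ 1, base 3 is a Fermat witness: 1247 is composite.

608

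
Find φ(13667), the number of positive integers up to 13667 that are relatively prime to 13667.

13416

Factor: 13667 = 79 · 173.
φ(13667) = (79−1) · (173−1) = 78 · 172 = 13416.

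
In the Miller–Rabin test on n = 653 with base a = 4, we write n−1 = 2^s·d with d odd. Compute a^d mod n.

652

653 − 1 = 652 = 2^2 · 163, so d = 163.
4^1 ≡ 4 (mod 653)
4^2 ≡ 4^2 = 16 ≡ 16 (mod 653)
4^4 ≡ 16^2 = 256 ≡ 256 (mod 653)
4^8 ≡ 256^2 = 65536 ≡ 236 (mod 653)
4^16 ≡ 236^2 = 55696 ≡ 191 (mod 653)
4^32 ≡ 191^2 = 36481 ≡ 566 (mod 653)
4^64 ≡ 566^2 = 320356 ≡ 386 (mod 653)
4^128 ≡ 386^2 = 148996 ≡ 112 (mod 653)
163 = 128 + 32 + 2 + 1 in binary powers of 2.
So 4^163 ≡ 112 · 566 · 16 · 4 ≡ 652 (mod 653).
Since 4^d ≡ 652 (mod 653), base 4 does not prove 653 composite.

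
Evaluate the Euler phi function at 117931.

105000

Factor: 117931 = 11 · 71 · 151.
φ(117931) = (11−1) · (71−1) · (151−1) = 10 · 70 · 150 = 105000.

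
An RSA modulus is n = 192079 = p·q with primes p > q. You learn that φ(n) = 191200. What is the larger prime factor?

φ(n) = (p−1)(q−1) = n − (p+q) + 1, so p + q = 192079 − 191200 + 1 = 880.
p and q are the roots of t² − 880t + 192079 = 0.
Discriminant: 880² − 4·192079 = 774400 − 768316 = 6084; √6084 = 78.
q = (880 − 78)/2 = 401, p = (880 + 78)/2 = 479.
Check: 401 · 479 = 192079.

479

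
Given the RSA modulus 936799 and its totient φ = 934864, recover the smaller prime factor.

953

φ(n) = (p−1)(q−1) = n − (p+q) + 1, so p + q = 936799 − 934864 + 1 = 1936.
p and q are the roots of t² − 1936t + 936799 = 0.
Discriminant: 1936² − 4·936799 = 3748096 − 3747196 = 900; √900 = 30.
q = (1936 − 30)/2 = 953, p = (1936 + 30)/2 = 983.
Check: 953 · 983 = 936799.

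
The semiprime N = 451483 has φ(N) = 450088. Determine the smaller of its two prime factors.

509

φ(n) = (p−1)(q−1) = n − (p+q) + 1, so p + q = 451483 − 450088 + 1 = 1396.
p and q are the roots of t² − 1396t + 451483 = 0.
Discriminant: 1396² − 4·451483 = 1948816 − 1805932 = 142884; √142884 = 378.
q = (1396 − 378)/2 = 509, p = (1396 + 378)/2 = 887.
Check: 509 · 887 = 451483.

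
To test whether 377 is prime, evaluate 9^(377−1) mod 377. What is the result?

256

9^1 ≡ 9 (mod 377)
9^2 ≡ 9^2 = 81 ≡ 81 (mod 377)
9^4 ≡ 81^2 = 6561 ≡ 152 (mod 377)
9^8 ≡ 152^2 = 23104 ≡ 107 (mod 377)
9^16 ≡ 107^2 = 11449 ≡ 139 (mod 377)
9^32 ≡ 139^2 = 19321 ≡ 94 (mod 377)
9^64 ≡ 94^2 = 8836 ≡ 165 (mod 377)
9^128 ≡ 165^2 = 27225 ≡ 81 (mod 377)
9^256 ≡ 81^2 = 6561 ≡ 152 (mod 377)
376 = 256 + 64 + 32 + 16 + 8 in binary powers of 2.
So 9^376 ≡ 152 · 165 · 94 · 139 · 107 ≡ 256 (mod 377).
Since 256 ≠ 1, base 9 is a Fermat witness: 377 is composite.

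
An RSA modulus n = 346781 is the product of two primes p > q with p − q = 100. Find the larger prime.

Since p = q + 100, we have 346781 = q(q + 100), so q² + 100q − 346781 = 0.
Discriminant: 100² + 4·346781 = 10000 + 1387124 = 1397124; √1397124 = 1182.
q = (−100 + 1182)/2 = 541, and p = q + 100 = 641.
Check: 541 · 641 = 346781.

641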